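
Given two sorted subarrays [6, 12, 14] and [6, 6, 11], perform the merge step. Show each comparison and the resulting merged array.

Merging process:

Compare 6 vs 6: take 6 from left. Merged: [6]
Compare 12 vs 6: take 6 from right. Merged: [6, 6]
Compare 12 vs 6: take 6 from right. Merged: [6, 6, 6]
Compare 12 vs 11: take 11 from right. Merged: [6, 6, 6, 11]
Append remaining from left: [12, 14]. Merged: [6, 6, 6, 11, 12, 14]

Final merged array: [6, 6, 6, 11, 12, 14]
Total comparisons: 4

The merged array is [6, 6, 6, 11, 12, 14], requiring 4 comparisons. The merge step runs in O(n) time where n is the total number of elements.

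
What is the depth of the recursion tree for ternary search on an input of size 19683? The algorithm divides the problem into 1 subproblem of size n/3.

For divide and conquer with division factor 3:

Problem sizes at each level:
Level 0: 19683
Level 1: 6561
Level 2: 2187
Level 3: 729
Level 4: 243
Level 5: 81
Level 6: 27
Level 7: 9
Level 8: 3
Level 9: 1

The root is level 0 and the size-1 base case is level 9 (the tree spans levels 0 through 9, i.e. 10 levels counting the root), so the depth is the number of divisions: log_3(19683) = 9

The recursion tree depth is log_3(19683) = 9. At each level, the problem size is divided by 3, so it takes 9 divisions to reduce to a base case of size 1. The algorithm makes 1 recursive call at each level.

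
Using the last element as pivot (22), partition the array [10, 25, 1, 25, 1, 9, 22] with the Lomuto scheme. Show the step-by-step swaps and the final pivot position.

Lomuto partition with pivot = 22:

Initial array: [10, 25, 1, 25, 1, 9, 22]

arr[0]=10 <= 22: swap with position 0, array becomes [10, 25, 1, 25, 1, 9, 22]
arr[1]=25 > 22: no swap
arr[2]=1 <= 22: swap with position 1, array becomes [10, 1, 25, 25, 1, 9, 22]
arr[3]=25 > 22: no swap
arr[4]=1 <= 22: swap with position 2, array becomes [10, 1, 1, 25, 25, 9, 22]
arr[5]=9 <= 22: swap with position 3, array becomes [10, 1, 1, 9, 25, 25, 22]

Place pivot at position 4: [10, 1, 1, 9, 22, 25, 25]
Pivot position: 4

After partitioning with pivot 22, the array becomes [10, 1, 1, 9, 22, 25, 25]. The pivot is placed at index 4. All elements to the left of the pivot are <= 22, and all elements to the right are > 22.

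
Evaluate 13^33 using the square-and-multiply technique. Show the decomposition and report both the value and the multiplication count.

Computing 13^33 by squaring (build up from 13^1; each line after the first costs one multiplication):

13^1 = 13
13^2 = (13^1)^2 = 13^2 = 169
13^4 = (13^2)^2 = 169^2 = 28561
13^8 = (13^4)^2 = 28561^2 = 815730721
13^16 = (13^8)^2 = 815730721^2 = 665416609183179841
13^32 = (13^16)^2 = 665416609183179841^2 = 442779263776840698304313192148785281
13^33 = 13 * 13^32 = 13 * 442779263776840698304313192148785281 = 5756130429098929077956071497934208653

Result: 5756130429098929077956071497934208653
Multiplications needed: 6 (6 lines after 13^1)

13^33 = 5756130429098929077956071497934208653. Using exponentiation by squaring, this requires 6 multiplications. The key idea: if the exponent is even, square the half-power; if odd, multiply by the base once.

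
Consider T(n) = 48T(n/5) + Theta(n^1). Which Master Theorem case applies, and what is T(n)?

Master Theorem for T(n) = 48T(n/5) + O(n^1):

a = 48, b = 5, c = 1
log_b(a) = log_5(48) = 2.4053

Case 1: c = 1 < log_5(48) = 2.4053
T(n) = O(n^(log_5 48))

For T(n) = 48T(n/5) + O(n^1): log_5(48) = 2.4053. This is Case 1 of the Master Theorem (c < log_b(a), work dominated by leaves), giving O(n^(log_5 48)).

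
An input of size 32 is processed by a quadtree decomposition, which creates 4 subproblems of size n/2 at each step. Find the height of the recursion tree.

For divide and conquer with division factor 2:

Problem sizes at each level:
Level 0: 32
Level 1: 16
Level 2: 8
Level 3: 4
Level 4: 2
Level 5: 1

The root is level 0 and the size-1 base case is level 5 (the tree spans levels 0 through 5, i.e. 6 levels counting the root), so the depth is the number of divisions: log_2(32) = 5

The recursion tree depth is log_2(32) = 5. At each level, the problem size is divided by 2, so it takes 5 divisions to reduce to a base case of size 1. The algorithm makes 4 recursive calls at each level.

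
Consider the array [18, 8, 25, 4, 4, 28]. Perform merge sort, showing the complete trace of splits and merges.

Merge sort trace:

Split: [18, 8, 25, 4, 4, 28] -> [18, 8, 25] and [4, 4, 28]
  Split: [18, 8, 25] -> [18] and [8, 25]
    Split: [8, 25] -> [8] and [25]
    Merge: [8] + [25] -> [8, 25]
  Merge: [18] + [8, 25] -> [8, 18, 25]
  Split: [4, 4, 28] -> [4] and [4, 28]
    Split: [4, 28] -> [4] and [28]
    Merge: [4] + [28] -> [4, 28]
  Merge: [4] + [4, 28] -> [4, 4, 28]
Merge: [8, 18, 25] + [4, 4, 28] -> [4, 4, 8, 18, 25, 28]

Final sorted array: [4, 4, 8, 18, 25, 28]

The merge sort proceeds by recursively splitting the array and merging sorted halves.
After all merges, the sorted array is [4, 4, 8, 18, 25, 28].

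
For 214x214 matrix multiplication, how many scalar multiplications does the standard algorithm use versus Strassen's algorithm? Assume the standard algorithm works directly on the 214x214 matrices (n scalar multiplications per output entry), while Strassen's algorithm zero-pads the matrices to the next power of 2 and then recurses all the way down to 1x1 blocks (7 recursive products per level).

Matrix multiplication for 214x214 matrices:

Strassen's algorithm requires power-of-2 dimensions. Pad 214x214 to 256x256 (next power of 2).

Standard algorithm: 214^3 = 9800344 multiplications
Strassen's algorithm: 7^(log2(256)) = 7^8 = 5764801 multiplications
Savings: 9800344 - 5764801 = 4035543 multiplications

Standard: 9800344 multiplications (214^3). Strassen: 5764801 multiplications (7^8, after padding to 256x256). Strassen reduces 8 recursive multiplications to 7 at each level.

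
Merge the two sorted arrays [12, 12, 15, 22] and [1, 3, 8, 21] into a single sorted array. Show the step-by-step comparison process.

Merging process:

Compare 12 vs 1: take 1 from right. Merged: [1]
Compare 12 vs 3: take 3 from right. Merged: [1, 3]
Compare 12 vs 8: take 8 from right. Merged: [1, 3, 8]
Compare 12 vs 21: take 12 from left. Merged: [1, 3, 8, 12]
Compare 12 vs 21: take 12 from left. Merged: [1, 3, 8, 12, 12]
Compare 15 vs 21: take 15 from left. Merged: [1, 3, 8, 12, 12, 15]
Compare 22 vs 21: take 21 from right. Merged: [1, 3, 8, 12, 12, 15, 21]
Append remaining from left: [22]. Merged: [1, 3, 8, 12, 12, 15, 21, 22]

Final merged array: [1, 3, 8, 12, 12, 15, 21, 22]
Total comparisons: 7

The merged array is [1, 3, 8, 12, 12, 15, 21, 22], requiring 7 comparisons. The merge step runs in O(n) time where n is the total number of elements.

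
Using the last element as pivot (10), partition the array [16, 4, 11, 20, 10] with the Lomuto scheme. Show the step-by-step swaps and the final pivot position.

Lomuto partition with pivot = 10:

Initial array: [16, 4, 11, 20, 10]

arr[0]=16 > 10: no swap
arr[1]=4 <= 10: swap with position 0, array becomes [4, 16, 11, 20, 10]
arr[2]=11 > 10: no swap
arr[3]=20 > 10: no swap

Place pivot at position 1: [4, 10, 11, 20, 16]
Pivot position: 1

After partitioning with pivot 10, the array becomes [4, 10, 11, 20, 16]. The pivot is placed at index 1. All elements to the left of the pivot are <= 10, and all elements to the right are > 10.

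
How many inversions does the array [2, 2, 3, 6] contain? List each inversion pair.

Finding inversions in [2, 2, 3, 6]:


Total inversions: 0

The array has 0 inversions. It is already sorted.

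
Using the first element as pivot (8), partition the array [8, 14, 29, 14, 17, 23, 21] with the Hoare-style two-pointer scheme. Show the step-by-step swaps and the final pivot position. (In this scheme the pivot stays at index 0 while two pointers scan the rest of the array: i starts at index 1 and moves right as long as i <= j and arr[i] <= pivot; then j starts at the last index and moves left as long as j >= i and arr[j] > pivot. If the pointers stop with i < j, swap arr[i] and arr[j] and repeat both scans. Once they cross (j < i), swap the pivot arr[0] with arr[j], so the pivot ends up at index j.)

Hoare-style two-pointer partition with pivot = 8:

Initial array: [8, 14, 29, 14, 17, 23, 21]

Pointers start at i = 1, j = 6.
i ends at 1, j ends at 0: the pointers have crossed (j < i), so scanning stops.

j = 0, so swapping arr[0] with arr[j] leaves the pivot at position 0: [8, 14, 29, 14, 17, 23, 21]
Pivot position: 0

After partitioning with pivot 8, the array becomes [8, 14, 29, 14, 17, 23, 21]. The pivot is placed at index 0. All elements to the left of the pivot are <= 8, and all elements to the right are > 8.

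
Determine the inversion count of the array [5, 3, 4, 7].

Finding inversions in [5, 3, 4, 7]:

(0, 1): arr[0]=5 > arr[1]=3
(0, 2): arr[0]=5 > arr[2]=4

Total inversions: 2

The array has 2 inversion(s): (0,1), (0,2). Each pair (i,j) satisfies i < j and arr[i] > arr[j].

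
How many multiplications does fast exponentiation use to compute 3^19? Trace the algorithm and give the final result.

Computing 3^19 by squaring (build up from 3^1; each line after the first costs one multiplication):

3^1 = 3
3^2 = (3^1)^2 = 3^2 = 9
3^4 = (3^2)^2 = 9^2 = 81
3^8 = (3^4)^2 = 81^2 = 6561
3^9 = 3 * 3^8 = 3 * 6561 = 19683
3^18 = (3^9)^2 = 19683^2 = 387420489
3^19 = 3 * 3^18 = 3 * 387420489 = 1162261467

Result: 1162261467
Multiplications needed: 6 (6 lines after 3^1)

3^19 = 1162261467. Using exponentiation by squaring, this requires 6 multiplications. The key idea: if the exponent is even, square the half-power; if odd, multiply by the base once.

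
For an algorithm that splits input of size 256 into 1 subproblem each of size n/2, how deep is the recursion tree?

For divide and conquer with division factor 2:

Problem sizes at each level:
Level 0: 256
Level 1: 128
Level 2: 64
Level 3: 32
Level 4: 16
Level 5: 8
Level 6: 4
Level 7: 2
Level 8: 1

The root is level 0 and the size-1 base case is level 8 (the tree spans levels 0 through 8, i.e. 9 levels counting the root), so the depth is the number of divisions: log_2(256) = 8

The recursion tree depth is log_2(256) = 8. At each level, the problem size is divided by 2, so it takes 8 divisions to reduce to a base case of size 1. The algorithm makes 1 recursive call at each level.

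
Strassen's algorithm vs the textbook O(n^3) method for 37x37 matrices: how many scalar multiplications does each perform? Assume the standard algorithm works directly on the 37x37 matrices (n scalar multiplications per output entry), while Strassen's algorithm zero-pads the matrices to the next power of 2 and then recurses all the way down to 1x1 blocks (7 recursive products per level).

Matrix multiplication for 37x37 matrices:

Strassen's algorithm requires power-of-2 dimensions. Pad 37x37 to 64x64 (next power of 2).

Standard algorithm: 37^3 = 50653 multiplications
Strassen's algorithm: 7^(log2(64)) = 7^6 = 117649 multiplications
Difference: 50653 - 117649 = -66996 (Strassen uses MORE here due to padding overhead — for small or just-over-power-of-2 n, padding can outweigh the per-level savings)

Standard: 50653 multiplications (37^3). Strassen: 117649 multiplications (7^6, after padding to 64x64). Strassen reduces 8 recursive multiplications to 7 at each level.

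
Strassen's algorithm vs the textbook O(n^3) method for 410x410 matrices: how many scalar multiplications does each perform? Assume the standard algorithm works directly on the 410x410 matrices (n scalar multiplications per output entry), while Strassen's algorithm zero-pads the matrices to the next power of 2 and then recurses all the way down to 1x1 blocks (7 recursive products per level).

Matrix multiplication for 410x410 matrices:

Strassen's algorithm requires power-of-2 dimensions. Pad 410x410 to 512x512 (next power of 2).

Standard algorithm: 410^3 = 68921000 multiplications
Strassen's algorithm: 7^(log2(512)) = 7^9 = 40353607 multiplications
Savings: 68921000 - 40353607 = 28567393 multiplications

Standard: 68921000 multiplications (410^3). Strassen: 40353607 multiplications (7^9, after padding to 512x512). Strassen reduces 8 recursive multiplications to 7 at each level.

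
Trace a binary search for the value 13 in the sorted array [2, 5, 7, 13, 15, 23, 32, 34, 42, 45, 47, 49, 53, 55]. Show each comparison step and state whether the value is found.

Binary search for 13 in [2, 5, 7, 13, 15, 23, 32, 34, 42, 45, 47, 49, 53, 55]:

lo=0, hi=13, mid=6, arr[mid]=32 -> 32 > 13, search left half
lo=0, hi=5, mid=2, arr[mid]=7 -> 7 < 13, search right half
lo=3, hi=5, mid=4, arr[mid]=15 -> 15 > 13, search left half
lo=3, hi=3, mid=3, arr[mid]=13 -> Found target at index 3!

Binary search finds 13 at index 3 after 4 comparisons. The search repeatedly halves the search space by comparing with the middle element.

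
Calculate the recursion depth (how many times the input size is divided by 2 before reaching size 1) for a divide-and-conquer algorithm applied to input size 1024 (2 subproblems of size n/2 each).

For divide and conquer with division factor 2:

Problem sizes at each level:
Level 0: 1024
Level 1: 512
Level 2: 256
Level 3: 128
Level 4: 64
Level 5: 32
Level 6: 16
Level 7: 8
Level 8: 4
Level 9: 2
Level 10: 1

The root is level 0 and the size-1 base case is level 10 (the tree spans levels 0 through 10, i.e. 11 levels counting the root), so the depth is the number of divisions: log_2(1024) = 10

The recursion tree depth is log_2(1024) = 10. At each level, the problem size is divided by 2, so it takes 10 divisions to reduce to a base case of size 1. The algorithm makes 2 recursive calls at each level.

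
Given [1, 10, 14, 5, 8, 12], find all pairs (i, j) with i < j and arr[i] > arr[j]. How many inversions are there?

Finding inversions in [1, 10, 14, 5, 8, 12]:

(1, 3): arr[1]=10 > arr[3]=5
(1, 4): arr[1]=10 > arr[4]=8
(2, 3): arr[2]=14 > arr[3]=5
(2, 4): arr[2]=14 > arr[4]=8
(2, 5): arr[2]=14 > arr[5]=12

Total inversions: 5

The array has 5 inversion(s): (1,3), (1,4), (2,3), (2,4), (2,5). Each pair (i,j) satisfies i < j and arr[i] > arr[j].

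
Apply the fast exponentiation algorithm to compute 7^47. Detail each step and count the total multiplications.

Computing 7^47 by squaring (build up from 7^1; each line after the first costs one multiplication):

7^1 = 7
7^2 = (7^1)^2 = 7^2 = 49
7^4 = (7^2)^2 = 49^2 = 2401
7^5 = 7 * 7^4 = 7 * 2401 = 16807
7^10 = (7^5)^2 = 16807^2 = 282475249
7^11 = 7 * 7^10 = 7 * 282475249 = 1977326743
7^22 = (7^11)^2 = 1977326743^2 = 3909821048582988049
7^23 = 7 * 7^22 = 7 * 3909821048582988049 = 27368747340080916343
7^46 = (7^23)^2 = 27368747340080916343^2 = 749048330965186233494494102694564493649
7^47 = 7 * 7^46 = 7 * 749048330965186233494494102694564493649 = 5243338316756303634461458718861951455543

Result: 5243338316756303634461458718861951455543
Multiplications needed: 9 (9 lines after 7^1)

7^47 = 5243338316756303634461458718861951455543. Using exponentiation by squaring, this requires 9 multiplications. The key idea: if the exponent is even, square the half-power; if odd, multiply by the base once.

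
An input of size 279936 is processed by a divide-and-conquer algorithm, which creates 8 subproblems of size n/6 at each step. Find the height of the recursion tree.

For divide and conquer with division factor 6:

Problem sizes at each level:
Level 0: 279936
Level 1: 46656
Level 2: 7776
Level 3: 1296
Level 4: 216
Level 5: 36
Level 6: 6
Level 7: 1

The root is level 0 and the size-1 base case is level 7 (the tree spans levels 0 through 7, i.e. 8 levels counting the root), so the depth is the number of divisions: log_6(279936) = 7

The recursion tree depth is log_6(279936) = 7. At each level, the problem size is divided by 6, so it takes 7 divisions to reduce to a base case of size 1. The algorithm makes 8 recursive calls at each level.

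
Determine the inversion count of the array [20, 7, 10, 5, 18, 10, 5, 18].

Finding inversions in [20, 7, 10, 5, 18, 10, 5, 18]:

(0, 1): arr[0]=20 > arr[1]=7
(0, 2): arr[0]=20 > arr[2]=10
(0, 3): arr[0]=20 > arr[3]=5
(0, 4): arr[0]=20 > arr[4]=18
(0, 5): arr[0]=20 > arr[5]=10
(0, 6): arr[0]=20 > arr[6]=5
(0, 7): arr[0]=20 > arr[7]=18
(1, 3): arr[1]=7 > arr[3]=5
(1, 6): arr[1]=7 > arr[6]=5
(2, 3): arr[2]=10 > arr[3]=5
(2, 6): arr[2]=10 > arr[6]=5
(4, 5): arr[4]=18 > arr[5]=10
(4, 6): arr[4]=18 > arr[6]=5
(5, 6): arr[5]=10 > arr[6]=5

Total inversions: 14

The array has 14 inversion(s): (0,1), (0,2), (0,3), (0,4), (0,5), (0,6), (0,7), (1,3), (1,6), (2,3), (2,6), (4,5), (4,6), (5,6). Each pair (i,j) satisfies i < j and arr[i] > arr[j].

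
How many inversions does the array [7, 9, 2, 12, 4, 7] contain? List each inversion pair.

Finding inversions in [7, 9, 2, 12, 4, 7]:

(0, 2): arr[0]=7 > arr[2]=2
(0, 4): arr[0]=7 > arr[4]=4
(1, 2): arr[1]=9 > arr[2]=2
(1, 4): arr[1]=9 > arr[4]=4
(1, 5): arr[1]=9 > arr[5]=7
(3, 4): arr[3]=12 > arr[4]=4
(3, 5): arr[3]=12 > arr[5]=7

Total inversions: 7

The array has 7 inversion(s): (0,2), (0,4), (1,2), (1,4), (1,5), (3,4), (3,5). Each pair (i,j) satisfies i < j and arr[i] > arr[j].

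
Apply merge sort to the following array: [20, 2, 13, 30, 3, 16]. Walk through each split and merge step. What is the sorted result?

Merge sort trace:

Split: [20, 2, 13, 30, 3, 16] -> [20, 2, 13] and [30, 3, 16]
  Split: [20, 2, 13] -> [20] and [2, 13]
    Split: [2, 13] -> [2] and [13]
    Merge: [2] + [13] -> [2, 13]
  Merge: [20] + [2, 13] -> [2, 13, 20]
  Split: [30, 3, 16] -> [30] and [3, 16]
    Split: [3, 16] -> [3] and [16]
    Merge: [3] + [16] -> [3, 16]
  Merge: [30] + [3, 16] -> [3, 16, 30]
Merge: [2, 13, 20] + [3, 16, 30] -> [2, 3, 13, 16, 20, 30]

Final sorted array: [2, 3, 13, 16, 20, 30]

The merge sort proceeds by recursively splitting the array and merging sorted halves.
After all merges, the sorted array is [2, 3, 13, 16, 20, 30].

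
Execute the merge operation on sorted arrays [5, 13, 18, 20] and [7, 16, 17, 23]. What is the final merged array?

Merging process:

Compare 5 vs 7: take 5 from left. Merged: [5]
Compare 13 vs 7: take 7 from right. Merged: [5, 7]
Compare 13 vs 16: take 13 from left. Merged: [5, 7, 13]
Compare 18 vs 16: take 16 from right. Merged: [5, 7, 13, 16]
Compare 18 vs 17: take 17 from right. Merged: [5, 7, 13, 16, 17]
Compare 18 vs 23: take 18 from left. Merged: [5, 7, 13, 16, 17, 18]
Compare 20 vs 23: take 20 from left. Merged: [5, 7, 13, 16, 17, 18, 20]
Append remaining from right: [23]. Merged: [5, 7, 13, 16, 17, 18, 20, 23]

Final merged array: [5, 7, 13, 16, 17, 18, 20, 23]
Total comparisons: 7

The merged array is [5, 7, 13, 16, 17, 18, 20, 23], requiring 7 comparisons. The merge step runs in O(n) time where n is the total number of elements.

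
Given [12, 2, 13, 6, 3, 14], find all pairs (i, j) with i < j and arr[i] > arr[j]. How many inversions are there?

Finding inversions in [12, 2, 13, 6, 3, 14]:

(0, 1): arr[0]=12 > arr[1]=2
(0, 3): arr[0]=12 > arr[3]=6
(0, 4): arr[0]=12 > arr[4]=3
(2, 3): arr[2]=13 > arr[3]=6
(2, 4): arr[2]=13 > arr[4]=3
(3, 4): arr[3]=6 > arr[4]=3

Total inversions: 6

The array has 6 inversion(s): (0,1), (0,3), (0,4), (2,3), (2,4), (3,4). Each pair (i,j) satisfies i < j and arr[i] > arr[j].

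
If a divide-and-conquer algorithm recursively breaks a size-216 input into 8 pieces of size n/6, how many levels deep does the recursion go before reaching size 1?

For divide and conquer with division factor 6:

Problem sizes at each level:
Level 0: 216
Level 1: 36
Level 2: 6
Level 3: 1

The root is level 0 and the size-1 base case is level 3 (the tree spans levels 0 through 3, i.e. 4 levels counting the root), so the depth is the number of divisions: log_6(216) = 3

The recursion tree depth is log_6(216) = 3. At each level, the problem size is divided by 6, so it takes 3 divisions to reduce to a base case of size 1. The algorithm makes 8 recursive calls at each level.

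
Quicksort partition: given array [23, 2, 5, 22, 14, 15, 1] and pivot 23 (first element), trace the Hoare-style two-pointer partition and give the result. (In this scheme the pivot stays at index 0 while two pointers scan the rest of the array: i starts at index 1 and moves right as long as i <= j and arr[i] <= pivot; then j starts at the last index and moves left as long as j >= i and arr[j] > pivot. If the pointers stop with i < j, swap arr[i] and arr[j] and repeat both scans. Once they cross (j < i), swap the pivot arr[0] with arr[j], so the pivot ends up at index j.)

Hoare-style two-pointer partition with pivot = 23:

Initial array: [23, 2, 5, 22, 14, 15, 1]

Pointers start at i = 1, j = 6.
i ends at 7, j ends at 6: the pointers have crossed (j < i), so scanning stops.

Swap pivot arr[0] with arr[6] to place pivot at position 6: [1, 2, 5, 22, 14, 15, 23]
Pivot position: 6

After partitioning with pivot 23, the array becomes [1, 2, 5, 22, 14, 15, 23]. The pivot is placed at index 6. All elements to the left of the pivot are <= 23, and all elements to the right are > 23.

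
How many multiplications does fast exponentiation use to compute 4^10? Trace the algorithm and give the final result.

Computing 4^10 by squaring (build up from 4^1; each line after the first costs one multiplication):

4^1 = 4
4^2 = (4^1)^2 = 4^2 = 16
4^4 = (4^2)^2 = 16^2 = 256
4^5 = 4 * 4^4 = 4 * 256 = 1024
4^10 = (4^5)^2 = 1024^2 = 1048576

Result: 1048576
Multiplications needed: 4 (4 lines after 4^1)

4^10 = 1048576. Using exponentiation by squaring, this requires 4 multiplications. The key idea: if the exponent is even, square the half-power; if odd, multiply by the base once.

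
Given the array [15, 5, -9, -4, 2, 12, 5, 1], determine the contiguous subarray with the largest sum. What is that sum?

Using Kadane's algorithm on [15, 5, -9, -4, 2, 12, 5, 1]:

Scanning through the array:
Position 1 (value 5): max_ending_here = 20, max_so_far = 20
Position 2 (value -9): max_ending_here = 11, max_so_far = 20
Position 3 (value -4): max_ending_here = 7, max_so_far = 20
Position 4 (value 2): max_ending_here = 9, max_so_far = 20
Position 5 (value 12): max_ending_here = 21, max_so_far = 21
Position 6 (value 5): max_ending_here = 26, max_so_far = 26
Position 7 (value 1): max_ending_here = 27, max_so_far = 27

Maximum subarray: [15, 5, -9, -4, 2, 12, 5, 1]
Maximum sum: 27

The maximum subarray is [15, 5, -9, -4, 2, 12, 5, 1] with sum 27. This subarray runs from index 0 to index 7.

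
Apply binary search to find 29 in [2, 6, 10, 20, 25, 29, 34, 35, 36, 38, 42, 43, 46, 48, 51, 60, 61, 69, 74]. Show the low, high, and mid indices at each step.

Binary search for 29 in [2, 6, 10, 20, 25, 29, 34, 35, 36, 38, 42, 43, 46, 48, 51, 60, 61, 69, 74]:

lo=0, hi=18, mid=9, arr[mid]=38 -> 38 > 29, search left half
lo=0, hi=8, mid=4, arr[mid]=25 -> 25 < 29, search right half
lo=5, hi=8, mid=6, arr[mid]=34 -> 34 > 29, search left half
lo=5, hi=5, mid=5, arr[mid]=29 -> Found target at index 5!

Binary search finds 29 at index 5 after 4 comparisons. The search repeatedly halves the search space by comparing with the middle element.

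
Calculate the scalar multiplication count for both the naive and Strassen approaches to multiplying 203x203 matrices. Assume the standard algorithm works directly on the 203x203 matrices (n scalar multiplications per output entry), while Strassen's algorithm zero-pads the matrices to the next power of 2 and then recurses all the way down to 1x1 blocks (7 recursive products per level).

Matrix multiplication for 203x203 matrices:

Strassen's algorithm requires power-of-2 dimensions. Pad 203x203 to 256x256 (next power of 2).

Standard algorithm: 203^3 = 8365427 multiplications
Strassen's algorithm: 7^(log2(256)) = 7^8 = 5764801 multiplications
Savings: 8365427 - 5764801 = 2600626 multiplications

Standard: 8365427 multiplications (203^3). Strassen: 5764801 multiplications (7^8, after padding to 256x256). Strassen reduces 8 recursive multiplications to 7 at each level.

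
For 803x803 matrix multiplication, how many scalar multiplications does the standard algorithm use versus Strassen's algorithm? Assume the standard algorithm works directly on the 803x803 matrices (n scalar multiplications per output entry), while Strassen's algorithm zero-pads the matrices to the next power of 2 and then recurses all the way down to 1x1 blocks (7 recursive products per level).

Matrix multiplication for 803x803 matrices:

Strassen's algorithm requires power-of-2 dimensions. Pad 803x803 to 1024x1024 (next power of 2).

Standard algorithm: 803^3 = 517781627 multiplications
Strassen's algorithm: 7^(log2(1024)) = 7^10 = 282475249 multiplications
Savings: 517781627 - 282475249 = 235306378 multiplications

Standard: 517781627 multiplications (803^3). Strassen: 282475249 multiplications (7^10, after padding to 1024x1024). Strassen reduces 8 recursive multiplications to 7 at each level.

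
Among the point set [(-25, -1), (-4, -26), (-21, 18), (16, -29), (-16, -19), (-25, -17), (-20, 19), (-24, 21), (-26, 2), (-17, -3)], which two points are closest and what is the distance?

Computing all pairwise distances among 10 points:

d((-25, -1), (-4, -26)) = 32.6497
d((-25, -1), (-21, 18)) = 19.4165
d((-25, -1), (16, -29)) = 49.6488
d((-25, -1), (-16, -19)) = 20.1246
d((-25, -1), (-25, -17)) = 16.0
d((-25, -1), (-20, 19)) = 20.6155
d((-25, -1), (-24, 21)) = 22.0227
d((-25, -1), (-26, 2)) = 3.1623
d((-25, -1), (-17, -3)) = 8.2462
d((-4, -26), (-21, 18)) = 47.1699
d((-4, -26), (16, -29)) = 20.2237
d((-4, -26), (-16, -19)) = 13.8924
d((-4, -26), (-25, -17)) = 22.8473
d((-4, -26), (-20, 19)) = 47.7598
d((-4, -26), (-24, 21)) = 51.0784
d((-4, -26), (-26, 2)) = 35.609
d((-4, -26), (-17, -3)) = 26.4197
d((-21, 18), (16, -29)) = 59.8164
d((-21, 18), (-16, -19)) = 37.3363
d((-21, 18), (-25, -17)) = 35.2278
d((-21, 18), (-20, 19)) = 1.4142 <-- minimum
d((-21, 18), (-24, 21)) = 4.2426
d((-21, 18), (-26, 2)) = 16.7631
d((-21, 18), (-17, -3)) = 21.3776
d((16, -29), (-16, -19)) = 33.5261
d((16, -29), (-25, -17)) = 42.72
d((16, -29), (-20, 19)) = 60.0
d((16, -29), (-24, 21)) = 64.0312
d((16, -29), (-26, 2)) = 52.2015
d((16, -29), (-17, -3)) = 42.0119
d((-16, -19), (-25, -17)) = 9.2195
d((-16, -19), (-20, 19)) = 38.2099
d((-16, -19), (-24, 21)) = 40.7922
d((-16, -19), (-26, 2)) = 23.2594
d((-16, -19), (-17, -3)) = 16.0312
d((-25, -17), (-20, 19)) = 36.3456
d((-25, -17), (-24, 21)) = 38.0132
d((-25, -17), (-26, 2)) = 19.0263
d((-25, -17), (-17, -3)) = 16.1245
d((-20, 19), (-24, 21)) = 4.4721
d((-20, 19), (-26, 2)) = 18.0278
d((-20, 19), (-17, -3)) = 22.2036
d((-24, 21), (-26, 2)) = 19.105
d((-24, 21), (-17, -3)) = 25.0
d((-26, 2), (-17, -3)) = 10.2956

Closest pair: (-21, 18) and (-20, 19) with distance 1.4142

The closest pair is (-21, 18) and (-20, 19) with Euclidean distance 1.4142. For 10 points, brute-force pairwise comparison is shown above. For large n, the divide-and-conquer algorithm (sort by x, recurse on halves, check the dividing strip) achieves O(n log n).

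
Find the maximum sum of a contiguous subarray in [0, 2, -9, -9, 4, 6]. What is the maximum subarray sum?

Using Kadane's algorithm on [0, 2, -9, -9, 4, 6]:

Scanning through the array:
Position 1 (value 2): max_ending_here = 2, max_so_far = 2
Position 2 (value -9): max_ending_here = -7, max_so_far = 2
Position 3 (value -9): max_ending_here = -9, max_so_far = 2
Position 4 (value 4): max_ending_here = 4, max_so_far = 4
Position 5 (value 6): max_ending_here = 10, max_so_far = 10

Maximum subarray: [4, 6]
Maximum sum: 10

The maximum subarray is [4, 6] with sum 10. This subarray runs from index 4 to index 5.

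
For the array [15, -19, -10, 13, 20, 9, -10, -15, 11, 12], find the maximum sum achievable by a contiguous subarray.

Using Kadane's algorithm on [15, -19, -10, 13, 20, 9, -10, -15, 11, 12]:

Scanning through the array:
Position 1 (value -19): max_ending_here = -4, max_so_far = 15
Position 2 (value -10): max_ending_here = -10, max_so_far = 15
Position 3 (value 13): max_ending_here = 13, max_so_far = 15
Position 4 (value 20): max_ending_here = 33, max_so_far = 33
Position 5 (value 9): max_ending_here = 42, max_so_far = 42
Position 6 (value -10): max_ending_here = 32, max_so_far = 42
Position 7 (value -15): max_ending_here = 17, max_so_far = 42
Position 8 (value 11): max_ending_here = 28, max_so_far = 42
Position 9 (value 12): max_ending_here = 40, max_so_far = 42

Maximum subarray: [13, 20, 9]
Maximum sum: 42

The maximum subarray is [13, 20, 9] with sum 42. This subarray runs from index 3 to index 5.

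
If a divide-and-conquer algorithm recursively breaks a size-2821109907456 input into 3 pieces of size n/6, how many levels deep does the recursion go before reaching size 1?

For divide and conquer with division factor 6:

Problem sizes at each level:
Level 0: 2821109907456
Level 1: 470184984576
Level 2: 78364164096
Level 3: 13060694016
Level 4: 2176782336
Level 5: 362797056
Level 6: 60466176
Level 7: 10077696
Level 8: 1679616
Level 9: 279936
Level 10: 46656
Level 11: 7776
Level 12: 1296
Level 13: 216
Level 14: 36
Level 15: 6
Level 16: 1

The root is level 0 and the size-1 base case is level 16 (the tree spans levels 0 through 16, i.e. 17 levels counting the root), so the depth is the number of divisions: log_6(2821109907456) = 16

The recursion tree depth is log_6(2821109907456) = 16. At each level, the problem size is divided by 6, so it takes 16 divisions to reduce to a base case of size 1. The algorithm makes 3 recursive calls at each level.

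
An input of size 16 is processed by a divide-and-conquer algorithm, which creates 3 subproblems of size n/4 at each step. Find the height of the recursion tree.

For divide and conquer with division factor 4:

Problem sizes at each level:
Level 0: 16
Level 1: 4
Level 2: 1

The root is level 0 and the size-1 base case is level 2 (the tree spans levels 0 through 2, i.e. 3 levels counting the root), so the depth is the number of divisions: log_4(16) = 2

The recursion tree depth is log_4(16) = 2. At each level, the problem size is divided by 4, so it takes 2 divisions to reduce to a base case of size 1. The algorithm makes 3 recursive calls at each level.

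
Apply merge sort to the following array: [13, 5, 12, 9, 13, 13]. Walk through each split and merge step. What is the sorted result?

Merge sort trace:

Split: [13, 5, 12, 9, 13, 13] -> [13, 5, 12] and [9, 13, 13]
  Split: [13, 5, 12] -> [13] and [5, 12]
    Split: [5, 12] -> [5] and [12]
    Merge: [5] + [12] -> [5, 12]
  Merge: [13] + [5, 12] -> [5, 12, 13]
  Split: [9, 13, 13] -> [9] and [13, 13]
    Split: [13, 13] -> [13] and [13]
    Merge: [13] + [13] -> [13, 13]
  Merge: [9] + [13, 13] -> [9, 13, 13]
Merge: [5, 12, 13] + [9, 13, 13] -> [5, 9, 12, 13, 13, 13]

Final sorted array: [5, 9, 12, 13, 13, 13]

The merge sort proceeds by recursively splitting the array and merging sorted halves.
After all merges, the sorted array is [5, 9, 12, 13, 13, 13].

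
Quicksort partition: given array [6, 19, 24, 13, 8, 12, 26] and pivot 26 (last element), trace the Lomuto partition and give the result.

Lomuto partition with pivot = 26:

Initial array: [6, 19, 24, 13, 8, 12, 26]

arr[0]=6 <= 26: swap with position 0, array becomes [6, 19, 24, 13, 8, 12, 26]
arr[1]=19 <= 26: swap with position 1, array becomes [6, 19, 24, 13, 8, 12, 26]
arr[2]=24 <= 26: swap with position 2, array becomes [6, 19, 24, 13, 8, 12, 26]
arr[3]=13 <= 26: swap with position 3, array becomes [6, 19, 24, 13, 8, 12, 26]
arr[4]=8 <= 26: swap with position 4, array becomes [6, 19, 24, 13, 8, 12, 26]
arr[5]=12 <= 26: swap with position 5, array becomes [6, 19, 24, 13, 8, 12, 26]

Place pivot at position 6: [6, 19, 24, 13, 8, 12, 26]
Pivot position: 6

After partitioning with pivot 26, the array becomes [6, 19, 24, 13, 8, 12, 26]. The pivot is placed at index 6. All elements to the left of the pivot are <= 26, and all elements to the right are > 26.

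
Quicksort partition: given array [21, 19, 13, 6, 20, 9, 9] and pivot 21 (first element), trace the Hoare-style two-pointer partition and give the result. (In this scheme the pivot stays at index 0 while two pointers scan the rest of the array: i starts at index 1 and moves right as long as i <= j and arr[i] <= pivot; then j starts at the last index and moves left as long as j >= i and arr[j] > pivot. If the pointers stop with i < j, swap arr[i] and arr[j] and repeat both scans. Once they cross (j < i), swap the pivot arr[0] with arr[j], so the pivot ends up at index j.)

Hoare-style two-pointer partition with pivot = 21:

Initial array: [21, 19, 13, 6, 20, 9, 9]

Pointers start at i = 1, j = 6.
i ends at 7, j ends at 6: the pointers have crossed (j < i), so scanning stops.

Swap pivot arr[0] with arr[6] to place pivot at position 6: [9, 19, 13, 6, 20, 9, 21]
Pivot position: 6

After partitioning with pivot 21, the array becomes [9, 19, 13, 6, 20, 9, 21]. The pivot is placed at index 6. All elements to the left of the pivot are <= 21, and all elements to the right are > 21.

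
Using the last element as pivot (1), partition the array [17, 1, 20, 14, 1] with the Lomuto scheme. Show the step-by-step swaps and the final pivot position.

Lomuto partition with pivot = 1:

Initial array: [17, 1, 20, 14, 1]

arr[0]=17 > 1: no swap
arr[1]=1 <= 1: swap with position 0, array becomes [1, 17, 20, 14, 1]
arr[2]=20 > 1: no swap
arr[3]=14 > 1: no swap

Place pivot at position 1: [1, 1, 20, 14, 17]
Pivot position: 1

After partitioning with pivot 1, the array becomes [1, 1, 20, 14, 17]. The pivot is placed at index 1. All elements to the left of the pivot are <= 1, and all elements to the right are > 1.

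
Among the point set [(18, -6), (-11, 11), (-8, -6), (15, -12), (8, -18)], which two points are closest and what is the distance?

Computing all pairwise distances among 5 points:

d((18, -6), (-11, 11)) = 33.6155
d((18, -6), (-8, -6)) = 26.0
d((18, -6), (15, -12)) = 6.7082 <-- minimum
d((18, -6), (8, -18)) = 15.6205
d((-11, 11), (-8, -6)) = 17.2627
d((-11, 11), (15, -12)) = 34.7131
d((-11, 11), (8, -18)) = 34.6699
d((-8, -6), (15, -12)) = 23.7697
d((-8, -6), (8, -18)) = 20.0
d((15, -12), (8, -18)) = 9.2195

Closest pair: (18, -6) and (15, -12) with distance 6.7082

The closest pair is (18, -6) and (15, -12) with Euclidean distance 6.7082. For 5 points, brute-force pairwise comparison is shown above. For large n, the divide-and-conquer algorithm (sort by x, recurse on halves, check the dividing strip) achieves O(n log n).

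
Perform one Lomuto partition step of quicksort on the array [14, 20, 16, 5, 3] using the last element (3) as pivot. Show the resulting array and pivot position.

Lomuto partition with pivot = 3:

Initial array: [14, 20, 16, 5, 3]

arr[0]=14 > 3: no swap
arr[1]=20 > 3: no swap
arr[2]=16 > 3: no swap
arr[3]=5 > 3: no swap

Place pivot at position 0: [3, 20, 16, 5, 14]
Pivot position: 0

After partitioning with pivot 3, the array becomes [3, 20, 16, 5, 14]. The pivot is placed at index 0. All elements to the left of the pivot are <= 3, and all elements to the right are > 3.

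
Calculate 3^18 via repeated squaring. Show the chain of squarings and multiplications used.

Computing 3^18 by squaring (build up from 3^1; each line after the first costs one multiplication):

3^1 = 3
3^2 = (3^1)^2 = 3^2 = 9
3^4 = (3^2)^2 = 9^2 = 81
3^8 = (3^4)^2 = 81^2 = 6561
3^9 = 3 * 3^8 = 3 * 6561 = 19683
3^18 = (3^9)^2 = 19683^2 = 387420489

Result: 387420489
Multiplications needed: 5 (5 lines after 3^1)

3^18 = 387420489. Using exponentiation by squaring, this requires 5 multiplications. The key idea: if the exponent is even, square the half-power; if odd, multiply by the base once.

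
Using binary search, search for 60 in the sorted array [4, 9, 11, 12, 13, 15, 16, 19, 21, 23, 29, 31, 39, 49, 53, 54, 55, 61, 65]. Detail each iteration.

Binary search for 60 in [4, 9, 11, 12, 13, 15, 16, 19, 21, 23, 29, 31, 39, 49, 53, 54, 55, 61, 65]:

lo=0, hi=18, mid=9, arr[mid]=23 -> 23 < 60, search right half
lo=10, hi=18, mid=14, arr[mid]=53 -> 53 < 60, search right half
lo=15, hi=18, mid=16, arr[mid]=55 -> 55 < 60, search right half
lo=17, hi=18, mid=17, arr[mid]=61 -> 61 > 60, search left half
lo=17 > hi=16, target 60 not found

Binary search determines that 60 is not in the array after 4 comparisons. The search space was exhausted without finding the target.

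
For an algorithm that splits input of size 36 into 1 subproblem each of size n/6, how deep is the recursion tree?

For divide and conquer with division factor 6:

Problem sizes at each level:
Level 0: 36
Level 1: 6
Level 2: 1

The root is level 0 and the size-1 base case is level 2 (the tree spans levels 0 through 2, i.e. 3 levels counting the root), so the depth is the number of divisions: log_6(36) = 2

The recursion tree depth is log_6(36) = 2. At each level, the problem size is divided by 6, so it takes 2 divisions to reduce to a base case of size 1. The algorithm makes 1 recursive call at each level.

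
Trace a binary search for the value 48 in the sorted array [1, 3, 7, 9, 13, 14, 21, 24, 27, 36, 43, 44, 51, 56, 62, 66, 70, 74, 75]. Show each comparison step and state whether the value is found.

Binary search for 48 in [1, 3, 7, 9, 13, 14, 21, 24, 27, 36, 43, 44, 51, 56, 62, 66, 70, 74, 75]:

lo=0, hi=18, mid=9, arr[mid]=36 -> 36 < 48, search right half
lo=10, hi=18, mid=14, arr[mid]=62 -> 62 > 48, search left half
lo=10, hi=13, mid=11, arr[mid]=44 -> 44 < 48, search right half
lo=12, hi=13, mid=12, arr[mid]=51 -> 51 > 48, search left half
lo=12 > hi=11, target 48 not found

Binary search determines that 48 is not in the array after 4 comparisons. The search space was exhausted without finding the target.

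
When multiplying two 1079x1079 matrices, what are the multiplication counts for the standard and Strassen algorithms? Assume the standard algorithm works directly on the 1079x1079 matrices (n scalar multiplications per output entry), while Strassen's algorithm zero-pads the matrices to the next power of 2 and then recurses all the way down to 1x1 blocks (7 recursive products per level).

Matrix multiplication for 1079x1079 matrices:

Strassen's algorithm requires power-of-2 dimensions. Pad 1079x1079 to 2048x2048 (next power of 2).

Standard algorithm: 1079^3 = 1256216039 multiplications
Strassen's algorithm: 7^(log2(2048)) = 7^11 = 1977326743 multiplications
Difference: 1256216039 - 1977326743 = -721110704 (Strassen uses MORE here due to padding overhead — for small or just-over-power-of-2 n, padding can outweigh the per-level savings)

Standard: 1256216039 multiplications (1079^3). Strassen: 1977326743 multiplications (7^11, after padding to 2048x2048). Strassen reduces 8 recursive multiplications to 7 at each level.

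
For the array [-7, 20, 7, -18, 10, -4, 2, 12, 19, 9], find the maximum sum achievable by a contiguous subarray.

Using Kadane's algorithm on [-7, 20, 7, -18, 10, -4, 2, 12, 19, 9]:

Scanning through the array:
Position 1 (value 20): max_ending_here = 20, max_so_far = 20
Position 2 (value 7): max_ending_here = 27, max_so_far = 27
Position 3 (value -18): max_ending_here = 9, max_so_far = 27
Position 4 (value 10): max_ending_here = 19, max_so_far = 27
Position 5 (value -4): max_ending_here = 15, max_so_far = 27
Position 6 (value 2): max_ending_here = 17, max_so_far = 27
Position 7 (value 12): max_ending_here = 29, max_so_far = 29
Position 8 (value 19): max_ending_here = 48, max_so_far = 48
Position 9 (value 9): max_ending_here = 57, max_so_far = 57

Maximum subarray: [20, 7, -18, 10, -4, 2, 12, 19, 9]
Maximum sum: 57

The maximum subarray is [20, 7, -18, 10, -4, 2, 12, 19, 9] with sum 57. This subarray runs from index 1 to index 9.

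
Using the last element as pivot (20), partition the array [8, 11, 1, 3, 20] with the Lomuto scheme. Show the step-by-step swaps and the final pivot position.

Lomuto partition with pivot = 20:

Initial array: [8, 11, 1, 3, 20]

arr[0]=8 <= 20: swap with position 0, array becomes [8, 11, 1, 3, 20]
arr[1]=11 <= 20: swap with position 1, array becomes [8, 11, 1, 3, 20]
arr[2]=1 <= 20: swap with position 2, array becomes [8, 11, 1, 3, 20]
arr[3]=3 <= 20: swap with position 3, array becomes [8, 11, 1, 3, 20]

Place pivot at position 4: [8, 11, 1, 3, 20]
Pivot position: 4

After partitioning with pivot 20, the array becomes [8, 11, 1, 3, 20]. The pivot is placed at index 4. All elements to the left of the pivot are <= 20, and all elements to the right are > 20.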